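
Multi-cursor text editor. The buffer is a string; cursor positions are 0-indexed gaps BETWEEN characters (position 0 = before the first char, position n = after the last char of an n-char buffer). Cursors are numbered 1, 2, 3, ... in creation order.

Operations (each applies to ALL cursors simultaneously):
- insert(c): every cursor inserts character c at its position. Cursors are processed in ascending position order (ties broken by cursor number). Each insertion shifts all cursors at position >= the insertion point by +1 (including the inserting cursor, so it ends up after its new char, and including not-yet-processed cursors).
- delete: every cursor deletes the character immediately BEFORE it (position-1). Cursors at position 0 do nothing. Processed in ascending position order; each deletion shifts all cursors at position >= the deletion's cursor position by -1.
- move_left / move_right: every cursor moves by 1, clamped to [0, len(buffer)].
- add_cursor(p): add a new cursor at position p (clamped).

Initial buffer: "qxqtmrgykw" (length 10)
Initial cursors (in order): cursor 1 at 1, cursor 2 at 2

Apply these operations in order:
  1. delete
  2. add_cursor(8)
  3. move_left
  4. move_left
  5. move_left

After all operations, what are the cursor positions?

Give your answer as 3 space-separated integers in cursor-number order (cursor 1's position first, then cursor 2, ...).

After op 1 (delete): buffer="qtmrgykw" (len 8), cursors c1@0 c2@0, authorship ........
After op 2 (add_cursor(8)): buffer="qtmrgykw" (len 8), cursors c1@0 c2@0 c3@8, authorship ........
After op 3 (move_left): buffer="qtmrgykw" (len 8), cursors c1@0 c2@0 c3@7, authorship ........
After op 4 (move_left): buffer="qtmrgykw" (len 8), cursors c1@0 c2@0 c3@6, authorship ........
After op 5 (move_left): buffer="qtmrgykw" (len 8), cursors c1@0 c2@0 c3@5, authorship ........

Answer: 0 0 5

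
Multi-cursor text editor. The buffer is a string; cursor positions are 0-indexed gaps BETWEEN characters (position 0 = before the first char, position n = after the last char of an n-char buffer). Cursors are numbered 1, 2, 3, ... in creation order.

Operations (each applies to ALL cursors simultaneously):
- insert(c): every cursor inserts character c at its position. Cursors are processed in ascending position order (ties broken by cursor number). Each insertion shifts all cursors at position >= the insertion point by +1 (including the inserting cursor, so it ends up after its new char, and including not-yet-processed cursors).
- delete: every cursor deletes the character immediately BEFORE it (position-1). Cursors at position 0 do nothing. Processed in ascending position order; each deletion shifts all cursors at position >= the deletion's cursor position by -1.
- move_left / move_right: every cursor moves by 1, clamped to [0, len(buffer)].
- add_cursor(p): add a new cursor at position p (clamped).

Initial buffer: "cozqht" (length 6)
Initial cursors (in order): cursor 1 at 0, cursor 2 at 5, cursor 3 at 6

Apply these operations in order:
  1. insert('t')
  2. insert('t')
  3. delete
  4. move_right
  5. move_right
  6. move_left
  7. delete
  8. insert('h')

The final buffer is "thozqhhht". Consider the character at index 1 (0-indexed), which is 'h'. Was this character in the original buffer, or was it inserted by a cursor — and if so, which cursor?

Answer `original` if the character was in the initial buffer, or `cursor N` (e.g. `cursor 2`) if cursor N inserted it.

Answer: cursor 1

Derivation:
After op 1 (insert('t')): buffer="tcozqhttt" (len 9), cursors c1@1 c2@7 c3@9, authorship 1.....2.3
After op 2 (insert('t')): buffer="ttcozqhttttt" (len 12), cursors c1@2 c2@9 c3@12, authorship 11.....22.33
After op 3 (delete): buffer="tcozqhttt" (len 9), cursors c1@1 c2@7 c3@9, authorship 1.....2.3
After op 4 (move_right): buffer="tcozqhttt" (len 9), cursors c1@2 c2@8 c3@9, authorship 1.....2.3
After op 5 (move_right): buffer="tcozqhttt" (len 9), cursors c1@3 c2@9 c3@9, authorship 1.....2.3
After op 6 (move_left): buffer="tcozqhttt" (len 9), cursors c1@2 c2@8 c3@8, authorship 1.....2.3
After op 7 (delete): buffer="tozqht" (len 6), cursors c1@1 c2@5 c3@5, authorship 1....3
After op 8 (insert('h')): buffer="thozqhhht" (len 9), cursors c1@2 c2@8 c3@8, authorship 11....233
Authorship (.=original, N=cursor N): 1 1 . . . . 2 3 3
Index 1: author = 1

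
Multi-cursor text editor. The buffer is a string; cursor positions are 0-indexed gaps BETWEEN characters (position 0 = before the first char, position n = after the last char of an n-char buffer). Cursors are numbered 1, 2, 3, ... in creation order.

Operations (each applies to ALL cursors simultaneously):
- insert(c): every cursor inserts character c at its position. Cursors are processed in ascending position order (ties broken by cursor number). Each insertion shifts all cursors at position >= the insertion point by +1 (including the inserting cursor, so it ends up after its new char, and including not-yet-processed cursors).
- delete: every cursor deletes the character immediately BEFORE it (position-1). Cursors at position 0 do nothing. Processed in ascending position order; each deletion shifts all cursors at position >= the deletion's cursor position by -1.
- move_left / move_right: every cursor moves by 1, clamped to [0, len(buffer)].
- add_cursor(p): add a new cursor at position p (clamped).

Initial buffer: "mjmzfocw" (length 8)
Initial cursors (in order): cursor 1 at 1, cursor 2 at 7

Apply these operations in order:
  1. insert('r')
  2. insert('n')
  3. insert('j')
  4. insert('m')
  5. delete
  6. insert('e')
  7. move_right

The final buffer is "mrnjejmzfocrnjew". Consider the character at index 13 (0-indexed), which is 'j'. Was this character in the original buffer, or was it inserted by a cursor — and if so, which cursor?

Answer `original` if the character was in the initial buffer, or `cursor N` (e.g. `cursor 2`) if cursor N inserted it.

After op 1 (insert('r')): buffer="mrjmzfocrw" (len 10), cursors c1@2 c2@9, authorship .1......2.
After op 2 (insert('n')): buffer="mrnjmzfocrnw" (len 12), cursors c1@3 c2@11, authorship .11......22.
After op 3 (insert('j')): buffer="mrnjjmzfocrnjw" (len 14), cursors c1@4 c2@13, authorship .111......222.
After op 4 (insert('m')): buffer="mrnjmjmzfocrnjmw" (len 16), cursors c1@5 c2@15, authorship .1111......2222.
After op 5 (delete): buffer="mrnjjmzfocrnjw" (len 14), cursors c1@4 c2@13, authorship .111......222.
After op 6 (insert('e')): buffer="mrnjejmzfocrnjew" (len 16), cursors c1@5 c2@15, authorship .1111......2222.
After op 7 (move_right): buffer="mrnjejmzfocrnjew" (len 16), cursors c1@6 c2@16, authorship .1111......2222.
Authorship (.=original, N=cursor N): . 1 1 1 1 . . . . . . 2 2 2 2 .
Index 13: author = 2

Answer: cursor 2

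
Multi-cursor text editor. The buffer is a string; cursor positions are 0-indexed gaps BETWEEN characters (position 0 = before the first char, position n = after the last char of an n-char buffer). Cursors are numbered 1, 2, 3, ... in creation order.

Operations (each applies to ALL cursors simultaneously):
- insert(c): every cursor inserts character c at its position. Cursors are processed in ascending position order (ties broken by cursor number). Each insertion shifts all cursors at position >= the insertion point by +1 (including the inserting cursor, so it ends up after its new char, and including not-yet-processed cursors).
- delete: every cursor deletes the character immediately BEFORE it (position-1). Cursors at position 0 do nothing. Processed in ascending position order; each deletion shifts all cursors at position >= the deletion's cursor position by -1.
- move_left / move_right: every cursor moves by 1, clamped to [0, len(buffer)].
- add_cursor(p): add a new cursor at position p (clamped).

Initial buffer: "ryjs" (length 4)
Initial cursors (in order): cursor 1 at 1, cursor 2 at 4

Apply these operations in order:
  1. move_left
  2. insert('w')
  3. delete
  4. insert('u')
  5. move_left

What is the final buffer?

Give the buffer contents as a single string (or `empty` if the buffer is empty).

Answer: uryjus

Derivation:
After op 1 (move_left): buffer="ryjs" (len 4), cursors c1@0 c2@3, authorship ....
After op 2 (insert('w')): buffer="wryjws" (len 6), cursors c1@1 c2@5, authorship 1...2.
After op 3 (delete): buffer="ryjs" (len 4), cursors c1@0 c2@3, authorship ....
After op 4 (insert('u')): buffer="uryjus" (len 6), cursors c1@1 c2@5, authorship 1...2.
After op 5 (move_left): buffer="uryjus" (len 6), cursors c1@0 c2@4, authorship 1...2.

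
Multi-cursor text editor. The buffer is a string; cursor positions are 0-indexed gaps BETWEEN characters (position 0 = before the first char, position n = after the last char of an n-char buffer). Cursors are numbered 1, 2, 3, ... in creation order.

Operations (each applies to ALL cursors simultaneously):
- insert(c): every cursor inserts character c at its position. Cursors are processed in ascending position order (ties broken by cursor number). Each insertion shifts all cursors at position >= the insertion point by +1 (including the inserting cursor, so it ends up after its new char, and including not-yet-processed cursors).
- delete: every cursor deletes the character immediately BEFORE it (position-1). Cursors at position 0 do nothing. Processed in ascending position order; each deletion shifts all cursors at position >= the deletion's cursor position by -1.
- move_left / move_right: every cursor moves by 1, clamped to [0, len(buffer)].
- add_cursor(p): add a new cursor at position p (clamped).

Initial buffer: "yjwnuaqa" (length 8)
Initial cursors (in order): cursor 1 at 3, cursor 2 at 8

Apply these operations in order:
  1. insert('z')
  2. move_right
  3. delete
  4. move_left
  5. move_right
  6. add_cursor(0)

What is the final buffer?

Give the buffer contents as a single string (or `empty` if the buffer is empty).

After op 1 (insert('z')): buffer="yjwznuaqaz" (len 10), cursors c1@4 c2@10, authorship ...1.....2
After op 2 (move_right): buffer="yjwznuaqaz" (len 10), cursors c1@5 c2@10, authorship ...1.....2
After op 3 (delete): buffer="yjwzuaqa" (len 8), cursors c1@4 c2@8, authorship ...1....
After op 4 (move_left): buffer="yjwzuaqa" (len 8), cursors c1@3 c2@7, authorship ...1....
After op 5 (move_right): buffer="yjwzuaqa" (len 8), cursors c1@4 c2@8, authorship ...1....
After op 6 (add_cursor(0)): buffer="yjwzuaqa" (len 8), cursors c3@0 c1@4 c2@8, authorship ...1....

Answer: yjwzuaqa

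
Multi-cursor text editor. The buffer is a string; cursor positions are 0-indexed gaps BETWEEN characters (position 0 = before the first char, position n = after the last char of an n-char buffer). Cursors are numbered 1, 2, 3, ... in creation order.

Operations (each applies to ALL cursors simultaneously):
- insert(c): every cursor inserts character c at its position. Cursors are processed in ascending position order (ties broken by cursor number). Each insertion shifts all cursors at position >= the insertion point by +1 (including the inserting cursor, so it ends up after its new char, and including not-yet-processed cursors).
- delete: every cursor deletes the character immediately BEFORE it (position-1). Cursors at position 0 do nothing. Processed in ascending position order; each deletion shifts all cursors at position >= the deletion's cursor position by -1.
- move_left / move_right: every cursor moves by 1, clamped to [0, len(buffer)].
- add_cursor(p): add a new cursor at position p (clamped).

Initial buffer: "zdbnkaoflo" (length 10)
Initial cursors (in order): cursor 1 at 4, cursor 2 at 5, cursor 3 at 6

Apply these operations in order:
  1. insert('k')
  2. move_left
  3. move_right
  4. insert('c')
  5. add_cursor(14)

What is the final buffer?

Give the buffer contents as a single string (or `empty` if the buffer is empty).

After op 1 (insert('k')): buffer="zdbnkkkakoflo" (len 13), cursors c1@5 c2@7 c3@9, authorship ....1.2.3....
After op 2 (move_left): buffer="zdbnkkkakoflo" (len 13), cursors c1@4 c2@6 c3@8, authorship ....1.2.3....
After op 3 (move_right): buffer="zdbnkkkakoflo" (len 13), cursors c1@5 c2@7 c3@9, authorship ....1.2.3....
After op 4 (insert('c')): buffer="zdbnkckkcakcoflo" (len 16), cursors c1@6 c2@9 c3@12, authorship ....11.22.33....
After op 5 (add_cursor(14)): buffer="zdbnkckkcakcoflo" (len 16), cursors c1@6 c2@9 c3@12 c4@14, authorship ....11.22.33....

Answer: zdbnkckkcakcoflo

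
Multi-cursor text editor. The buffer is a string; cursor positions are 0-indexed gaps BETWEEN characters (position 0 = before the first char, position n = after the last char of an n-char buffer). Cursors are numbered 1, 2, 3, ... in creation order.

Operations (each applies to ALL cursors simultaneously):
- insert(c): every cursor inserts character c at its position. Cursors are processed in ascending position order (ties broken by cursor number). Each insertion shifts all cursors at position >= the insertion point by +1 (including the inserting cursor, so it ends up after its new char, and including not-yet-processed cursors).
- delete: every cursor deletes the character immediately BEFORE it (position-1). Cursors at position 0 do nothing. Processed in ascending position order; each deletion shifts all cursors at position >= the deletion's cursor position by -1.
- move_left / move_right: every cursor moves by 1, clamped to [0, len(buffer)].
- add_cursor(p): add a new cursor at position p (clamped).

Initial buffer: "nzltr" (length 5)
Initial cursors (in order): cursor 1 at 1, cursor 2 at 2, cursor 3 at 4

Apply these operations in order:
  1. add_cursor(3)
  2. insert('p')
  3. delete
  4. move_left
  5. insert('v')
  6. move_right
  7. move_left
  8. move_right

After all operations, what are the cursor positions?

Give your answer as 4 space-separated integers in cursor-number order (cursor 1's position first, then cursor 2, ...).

Answer: 2 4 8 6

Derivation:
After op 1 (add_cursor(3)): buffer="nzltr" (len 5), cursors c1@1 c2@2 c4@3 c3@4, authorship .....
After op 2 (insert('p')): buffer="npzplptpr" (len 9), cursors c1@2 c2@4 c4@6 c3@8, authorship .1.2.4.3.
After op 3 (delete): buffer="nzltr" (len 5), cursors c1@1 c2@2 c4@3 c3@4, authorship .....
After op 4 (move_left): buffer="nzltr" (len 5), cursors c1@0 c2@1 c4@2 c3@3, authorship .....
After op 5 (insert('v')): buffer="vnvzvlvtr" (len 9), cursors c1@1 c2@3 c4@5 c3@7, authorship 1.2.4.3..
After op 6 (move_right): buffer="vnvzvlvtr" (len 9), cursors c1@2 c2@4 c4@6 c3@8, authorship 1.2.4.3..
After op 7 (move_left): buffer="vnvzvlvtr" (len 9), cursors c1@1 c2@3 c4@5 c3@7, authorship 1.2.4.3..
After op 8 (move_right): buffer="vnvzvlvtr" (len 9), cursors c1@2 c2@4 c4@6 c3@8, authorship 1.2.4.3..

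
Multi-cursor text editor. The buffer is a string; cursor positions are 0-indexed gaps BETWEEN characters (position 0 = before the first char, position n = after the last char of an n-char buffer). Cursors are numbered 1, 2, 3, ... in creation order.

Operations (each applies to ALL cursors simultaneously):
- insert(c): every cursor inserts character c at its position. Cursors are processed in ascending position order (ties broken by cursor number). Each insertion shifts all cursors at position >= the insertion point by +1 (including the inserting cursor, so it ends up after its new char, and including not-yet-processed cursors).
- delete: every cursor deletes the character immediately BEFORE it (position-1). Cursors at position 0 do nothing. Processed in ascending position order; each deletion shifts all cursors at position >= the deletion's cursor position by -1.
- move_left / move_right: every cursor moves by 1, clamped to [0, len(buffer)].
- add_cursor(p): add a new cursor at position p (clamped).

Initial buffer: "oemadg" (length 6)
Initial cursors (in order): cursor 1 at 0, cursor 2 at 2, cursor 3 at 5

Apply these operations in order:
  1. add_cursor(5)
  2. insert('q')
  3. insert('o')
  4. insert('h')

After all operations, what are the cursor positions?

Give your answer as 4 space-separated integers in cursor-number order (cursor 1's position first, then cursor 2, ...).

After op 1 (add_cursor(5)): buffer="oemadg" (len 6), cursors c1@0 c2@2 c3@5 c4@5, authorship ......
After op 2 (insert('q')): buffer="qoeqmadqqg" (len 10), cursors c1@1 c2@4 c3@9 c4@9, authorship 1..2...34.
After op 3 (insert('o')): buffer="qooeqomadqqoog" (len 14), cursors c1@2 c2@6 c3@13 c4@13, authorship 11..22...3434.
After op 4 (insert('h')): buffer="qohoeqohmadqqoohhg" (len 18), cursors c1@3 c2@8 c3@17 c4@17, authorship 111..222...343434.

Answer: 3 8 17 17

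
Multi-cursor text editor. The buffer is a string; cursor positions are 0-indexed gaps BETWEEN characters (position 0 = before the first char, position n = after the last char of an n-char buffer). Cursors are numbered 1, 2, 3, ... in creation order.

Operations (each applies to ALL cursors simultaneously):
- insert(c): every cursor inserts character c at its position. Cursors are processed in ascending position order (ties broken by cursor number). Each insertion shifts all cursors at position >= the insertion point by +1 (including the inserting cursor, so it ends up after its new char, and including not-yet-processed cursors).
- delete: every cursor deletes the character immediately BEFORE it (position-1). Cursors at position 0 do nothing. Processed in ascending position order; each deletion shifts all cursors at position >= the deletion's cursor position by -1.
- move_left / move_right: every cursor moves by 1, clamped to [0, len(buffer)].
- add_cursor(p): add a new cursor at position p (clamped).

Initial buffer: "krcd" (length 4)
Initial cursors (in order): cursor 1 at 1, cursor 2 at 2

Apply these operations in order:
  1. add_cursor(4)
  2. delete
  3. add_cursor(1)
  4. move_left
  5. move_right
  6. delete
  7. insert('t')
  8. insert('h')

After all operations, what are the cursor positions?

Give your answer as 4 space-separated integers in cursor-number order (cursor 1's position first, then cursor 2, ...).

Answer: 8 8 8 8

Derivation:
After op 1 (add_cursor(4)): buffer="krcd" (len 4), cursors c1@1 c2@2 c3@4, authorship ....
After op 2 (delete): buffer="c" (len 1), cursors c1@0 c2@0 c3@1, authorship .
After op 3 (add_cursor(1)): buffer="c" (len 1), cursors c1@0 c2@0 c3@1 c4@1, authorship .
After op 4 (move_left): buffer="c" (len 1), cursors c1@0 c2@0 c3@0 c4@0, authorship .
After op 5 (move_right): buffer="c" (len 1), cursors c1@1 c2@1 c3@1 c4@1, authorship .
After op 6 (delete): buffer="" (len 0), cursors c1@0 c2@0 c3@0 c4@0, authorship 
After op 7 (insert('t')): buffer="tttt" (len 4), cursors c1@4 c2@4 c3@4 c4@4, authorship 1234
After op 8 (insert('h')): buffer="tttthhhh" (len 8), cursors c1@8 c2@8 c3@8 c4@8, authorship 12341234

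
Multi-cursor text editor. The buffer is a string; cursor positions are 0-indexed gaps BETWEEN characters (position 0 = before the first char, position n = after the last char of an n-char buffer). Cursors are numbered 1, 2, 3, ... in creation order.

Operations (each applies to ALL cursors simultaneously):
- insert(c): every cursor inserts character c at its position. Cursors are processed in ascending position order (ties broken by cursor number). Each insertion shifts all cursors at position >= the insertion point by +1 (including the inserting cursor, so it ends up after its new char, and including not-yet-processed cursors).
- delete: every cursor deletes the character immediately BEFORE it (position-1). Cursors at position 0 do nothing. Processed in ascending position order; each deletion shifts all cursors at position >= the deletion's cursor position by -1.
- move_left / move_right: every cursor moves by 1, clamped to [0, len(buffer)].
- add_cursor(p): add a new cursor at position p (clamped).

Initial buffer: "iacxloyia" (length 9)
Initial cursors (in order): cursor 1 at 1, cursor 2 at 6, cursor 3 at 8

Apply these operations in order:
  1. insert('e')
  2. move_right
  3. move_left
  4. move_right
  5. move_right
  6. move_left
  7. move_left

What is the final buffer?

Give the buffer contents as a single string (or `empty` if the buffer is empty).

After op 1 (insert('e')): buffer="ieacxloeyiea" (len 12), cursors c1@2 c2@8 c3@11, authorship .1.....2..3.
After op 2 (move_right): buffer="ieacxloeyiea" (len 12), cursors c1@3 c2@9 c3@12, authorship .1.....2..3.
After op 3 (move_left): buffer="ieacxloeyiea" (len 12), cursors c1@2 c2@8 c3@11, authorship .1.....2..3.
After op 4 (move_right): buffer="ieacxloeyiea" (len 12), cursors c1@3 c2@9 c3@12, authorship .1.....2..3.
After op 5 (move_right): buffer="ieacxloeyiea" (len 12), cursors c1@4 c2@10 c3@12, authorship .1.....2..3.
After op 6 (move_left): buffer="ieacxloeyiea" (len 12), cursors c1@3 c2@9 c3@11, authorship .1.....2..3.
After op 7 (move_left): buffer="ieacxloeyiea" (len 12), cursors c1@2 c2@8 c3@10, authorship .1.....2..3.

Answer: ieacxloeyiea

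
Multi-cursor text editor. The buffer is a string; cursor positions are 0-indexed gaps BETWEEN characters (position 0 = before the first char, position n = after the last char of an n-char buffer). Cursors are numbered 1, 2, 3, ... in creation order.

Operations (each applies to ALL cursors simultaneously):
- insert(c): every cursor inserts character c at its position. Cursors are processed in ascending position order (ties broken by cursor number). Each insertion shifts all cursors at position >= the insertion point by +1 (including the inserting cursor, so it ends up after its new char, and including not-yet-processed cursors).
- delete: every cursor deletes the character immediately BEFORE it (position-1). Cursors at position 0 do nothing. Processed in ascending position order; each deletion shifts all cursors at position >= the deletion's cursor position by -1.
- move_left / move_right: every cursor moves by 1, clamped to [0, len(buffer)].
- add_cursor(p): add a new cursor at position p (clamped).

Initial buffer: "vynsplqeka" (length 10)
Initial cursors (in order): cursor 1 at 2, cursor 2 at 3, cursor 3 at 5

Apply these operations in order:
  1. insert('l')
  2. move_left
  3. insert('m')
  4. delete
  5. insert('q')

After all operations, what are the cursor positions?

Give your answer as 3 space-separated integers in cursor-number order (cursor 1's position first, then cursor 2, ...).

After op 1 (insert('l')): buffer="vylnlspllqeka" (len 13), cursors c1@3 c2@5 c3@8, authorship ..1.2..3.....
After op 2 (move_left): buffer="vylnlspllqeka" (len 13), cursors c1@2 c2@4 c3@7, authorship ..1.2..3.....
After op 3 (insert('m')): buffer="vymlnmlspmllqeka" (len 16), cursors c1@3 c2@6 c3@10, authorship ..11.22..33.....
After op 4 (delete): buffer="vylnlspllqeka" (len 13), cursors c1@2 c2@4 c3@7, authorship ..1.2..3.....
After op 5 (insert('q')): buffer="vyqlnqlspqllqeka" (len 16), cursors c1@3 c2@6 c3@10, authorship ..11.22..33.....

Answer: 3 6 10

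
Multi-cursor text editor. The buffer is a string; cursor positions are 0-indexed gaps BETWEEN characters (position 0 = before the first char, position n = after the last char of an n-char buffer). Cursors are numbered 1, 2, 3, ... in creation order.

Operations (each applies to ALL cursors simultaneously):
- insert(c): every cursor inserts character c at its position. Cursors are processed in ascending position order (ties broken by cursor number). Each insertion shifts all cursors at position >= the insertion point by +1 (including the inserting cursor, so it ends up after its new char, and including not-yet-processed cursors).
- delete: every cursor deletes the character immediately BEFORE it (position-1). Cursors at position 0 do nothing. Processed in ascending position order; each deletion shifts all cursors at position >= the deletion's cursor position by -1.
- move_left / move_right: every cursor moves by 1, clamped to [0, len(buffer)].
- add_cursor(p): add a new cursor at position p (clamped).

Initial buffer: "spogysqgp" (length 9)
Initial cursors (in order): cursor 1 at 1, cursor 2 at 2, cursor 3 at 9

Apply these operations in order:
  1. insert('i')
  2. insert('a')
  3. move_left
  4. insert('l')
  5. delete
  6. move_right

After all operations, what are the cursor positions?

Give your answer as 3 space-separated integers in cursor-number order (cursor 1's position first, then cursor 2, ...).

After op 1 (insert('i')): buffer="sipiogysqgpi" (len 12), cursors c1@2 c2@4 c3@12, authorship .1.2.......3
After op 2 (insert('a')): buffer="siapiaogysqgpia" (len 15), cursors c1@3 c2@6 c3@15, authorship .11.22.......33
After op 3 (move_left): buffer="siapiaogysqgpia" (len 15), cursors c1@2 c2@5 c3@14, authorship .11.22.......33
After op 4 (insert('l')): buffer="silapilaogysqgpila" (len 18), cursors c1@3 c2@7 c3@17, authorship .111.222.......333
After op 5 (delete): buffer="siapiaogysqgpia" (len 15), cursors c1@2 c2@5 c3@14, authorship .11.22.......33
After op 6 (move_right): buffer="siapiaogysqgpia" (len 15), cursors c1@3 c2@6 c3@15, authorship .11.22.......33

Answer: 3 6 15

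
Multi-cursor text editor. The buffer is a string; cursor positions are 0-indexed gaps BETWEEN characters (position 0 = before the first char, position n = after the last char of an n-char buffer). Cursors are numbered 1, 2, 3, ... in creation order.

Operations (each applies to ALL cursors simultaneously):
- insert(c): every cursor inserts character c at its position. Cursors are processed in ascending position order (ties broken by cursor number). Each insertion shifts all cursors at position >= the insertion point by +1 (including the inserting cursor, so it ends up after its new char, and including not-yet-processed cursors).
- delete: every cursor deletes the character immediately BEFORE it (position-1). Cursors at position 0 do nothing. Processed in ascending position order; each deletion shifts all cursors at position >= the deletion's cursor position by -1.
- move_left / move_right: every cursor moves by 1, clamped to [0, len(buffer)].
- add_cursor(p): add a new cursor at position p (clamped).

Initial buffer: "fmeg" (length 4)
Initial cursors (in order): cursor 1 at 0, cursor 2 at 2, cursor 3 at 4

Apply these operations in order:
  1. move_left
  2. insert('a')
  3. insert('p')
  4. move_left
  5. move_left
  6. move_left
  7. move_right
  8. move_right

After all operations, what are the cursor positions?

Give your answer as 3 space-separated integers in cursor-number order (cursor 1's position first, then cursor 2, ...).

After op 1 (move_left): buffer="fmeg" (len 4), cursors c1@0 c2@1 c3@3, authorship ....
After op 2 (insert('a')): buffer="afameag" (len 7), cursors c1@1 c2@3 c3@6, authorship 1.2..3.
After op 3 (insert('p')): buffer="apfapmeapg" (len 10), cursors c1@2 c2@5 c3@9, authorship 11.22..33.
After op 4 (move_left): buffer="apfapmeapg" (len 10), cursors c1@1 c2@4 c3@8, authorship 11.22..33.
After op 5 (move_left): buffer="apfapmeapg" (len 10), cursors c1@0 c2@3 c3@7, authorship 11.22..33.
After op 6 (move_left): buffer="apfapmeapg" (len 10), cursors c1@0 c2@2 c3@6, authorship 11.22..33.
After op 7 (move_right): buffer="apfapmeapg" (len 10), cursors c1@1 c2@3 c3@7, authorship 11.22..33.
After op 8 (move_right): buffer="apfapmeapg" (len 10), cursors c1@2 c2@4 c3@8, authorship 11.22..33.

Answer: 2 4 8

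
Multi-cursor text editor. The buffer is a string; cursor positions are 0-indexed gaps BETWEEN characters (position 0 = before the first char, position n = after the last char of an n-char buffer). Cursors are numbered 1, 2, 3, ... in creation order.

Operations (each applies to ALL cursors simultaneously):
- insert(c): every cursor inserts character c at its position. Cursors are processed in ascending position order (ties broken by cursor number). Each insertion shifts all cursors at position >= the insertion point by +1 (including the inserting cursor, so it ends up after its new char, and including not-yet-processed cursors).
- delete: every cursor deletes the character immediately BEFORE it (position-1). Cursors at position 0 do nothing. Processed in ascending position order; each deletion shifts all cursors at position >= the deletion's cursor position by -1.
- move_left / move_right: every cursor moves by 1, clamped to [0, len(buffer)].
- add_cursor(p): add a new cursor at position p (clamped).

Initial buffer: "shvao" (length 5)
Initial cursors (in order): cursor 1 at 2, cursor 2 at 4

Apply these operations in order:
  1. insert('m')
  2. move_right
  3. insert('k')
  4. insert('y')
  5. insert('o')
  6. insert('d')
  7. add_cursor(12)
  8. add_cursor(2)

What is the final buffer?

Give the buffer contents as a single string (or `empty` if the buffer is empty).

After op 1 (insert('m')): buffer="shmvamo" (len 7), cursors c1@3 c2@6, authorship ..1..2.
After op 2 (move_right): buffer="shmvamo" (len 7), cursors c1@4 c2@7, authorship ..1..2.
After op 3 (insert('k')): buffer="shmvkamok" (len 9), cursors c1@5 c2@9, authorship ..1.1.2.2
After op 4 (insert('y')): buffer="shmvkyamoky" (len 11), cursors c1@6 c2@11, authorship ..1.11.2.22
After op 5 (insert('o')): buffer="shmvkyoamokyo" (len 13), cursors c1@7 c2@13, authorship ..1.111.2.222
After op 6 (insert('d')): buffer="shmvkyodamokyod" (len 15), cursors c1@8 c2@15, authorship ..1.1111.2.2222
After op 7 (add_cursor(12)): buffer="shmvkyodamokyod" (len 15), cursors c1@8 c3@12 c2@15, authorship ..1.1111.2.2222
After op 8 (add_cursor(2)): buffer="shmvkyodamokyod" (len 15), cursors c4@2 c1@8 c3@12 c2@15, authorship ..1.1111.2.2222

Answer: shmvkyodamokyod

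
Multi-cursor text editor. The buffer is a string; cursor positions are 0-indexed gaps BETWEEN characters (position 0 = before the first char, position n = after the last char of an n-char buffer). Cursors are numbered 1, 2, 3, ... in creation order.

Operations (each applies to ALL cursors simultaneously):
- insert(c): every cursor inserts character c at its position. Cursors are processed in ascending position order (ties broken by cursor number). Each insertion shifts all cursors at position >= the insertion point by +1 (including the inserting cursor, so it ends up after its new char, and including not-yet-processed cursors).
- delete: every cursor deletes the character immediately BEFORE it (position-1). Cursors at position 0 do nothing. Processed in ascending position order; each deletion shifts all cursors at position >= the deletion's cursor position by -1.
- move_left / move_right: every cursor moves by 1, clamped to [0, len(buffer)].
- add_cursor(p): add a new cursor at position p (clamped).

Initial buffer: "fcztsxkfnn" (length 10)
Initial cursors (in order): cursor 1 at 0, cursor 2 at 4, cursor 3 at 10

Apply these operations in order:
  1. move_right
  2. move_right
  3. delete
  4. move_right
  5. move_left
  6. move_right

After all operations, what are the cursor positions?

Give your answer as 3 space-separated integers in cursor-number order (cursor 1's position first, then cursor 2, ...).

After op 1 (move_right): buffer="fcztsxkfnn" (len 10), cursors c1@1 c2@5 c3@10, authorship ..........
After op 2 (move_right): buffer="fcztsxkfnn" (len 10), cursors c1@2 c2@6 c3@10, authorship ..........
After op 3 (delete): buffer="fztskfn" (len 7), cursors c1@1 c2@4 c3@7, authorship .......
After op 4 (move_right): buffer="fztskfn" (len 7), cursors c1@2 c2@5 c3@7, authorship .......
After op 5 (move_left): buffer="fztskfn" (len 7), cursors c1@1 c2@4 c3@6, authorship .......
After op 6 (move_right): buffer="fztskfn" (len 7), cursors c1@2 c2@5 c3@7, authorship .......

Answer: 2 5 7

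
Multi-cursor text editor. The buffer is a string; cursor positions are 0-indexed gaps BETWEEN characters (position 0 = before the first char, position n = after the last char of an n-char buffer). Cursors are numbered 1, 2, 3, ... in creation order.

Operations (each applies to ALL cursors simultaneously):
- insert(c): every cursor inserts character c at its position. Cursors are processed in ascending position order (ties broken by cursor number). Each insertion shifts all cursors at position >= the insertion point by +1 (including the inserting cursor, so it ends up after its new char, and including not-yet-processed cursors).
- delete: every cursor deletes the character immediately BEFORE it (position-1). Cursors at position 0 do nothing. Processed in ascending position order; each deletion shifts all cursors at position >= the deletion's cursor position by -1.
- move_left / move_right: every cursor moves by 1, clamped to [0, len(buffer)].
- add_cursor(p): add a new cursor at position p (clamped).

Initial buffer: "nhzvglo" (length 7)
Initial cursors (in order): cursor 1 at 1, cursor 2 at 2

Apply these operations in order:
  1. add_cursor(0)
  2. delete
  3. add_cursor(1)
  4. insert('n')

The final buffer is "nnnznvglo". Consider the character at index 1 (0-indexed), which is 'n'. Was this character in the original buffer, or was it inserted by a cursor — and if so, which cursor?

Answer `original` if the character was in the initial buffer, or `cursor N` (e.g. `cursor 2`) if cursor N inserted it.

After op 1 (add_cursor(0)): buffer="nhzvglo" (len 7), cursors c3@0 c1@1 c2@2, authorship .......
After op 2 (delete): buffer="zvglo" (len 5), cursors c1@0 c2@0 c3@0, authorship .....
After op 3 (add_cursor(1)): buffer="zvglo" (len 5), cursors c1@0 c2@0 c3@0 c4@1, authorship .....
After op 4 (insert('n')): buffer="nnnznvglo" (len 9), cursors c1@3 c2@3 c3@3 c4@5, authorship 123.4....
Authorship (.=original, N=cursor N): 1 2 3 . 4 . . . .
Index 1: author = 2

Answer: cursor 2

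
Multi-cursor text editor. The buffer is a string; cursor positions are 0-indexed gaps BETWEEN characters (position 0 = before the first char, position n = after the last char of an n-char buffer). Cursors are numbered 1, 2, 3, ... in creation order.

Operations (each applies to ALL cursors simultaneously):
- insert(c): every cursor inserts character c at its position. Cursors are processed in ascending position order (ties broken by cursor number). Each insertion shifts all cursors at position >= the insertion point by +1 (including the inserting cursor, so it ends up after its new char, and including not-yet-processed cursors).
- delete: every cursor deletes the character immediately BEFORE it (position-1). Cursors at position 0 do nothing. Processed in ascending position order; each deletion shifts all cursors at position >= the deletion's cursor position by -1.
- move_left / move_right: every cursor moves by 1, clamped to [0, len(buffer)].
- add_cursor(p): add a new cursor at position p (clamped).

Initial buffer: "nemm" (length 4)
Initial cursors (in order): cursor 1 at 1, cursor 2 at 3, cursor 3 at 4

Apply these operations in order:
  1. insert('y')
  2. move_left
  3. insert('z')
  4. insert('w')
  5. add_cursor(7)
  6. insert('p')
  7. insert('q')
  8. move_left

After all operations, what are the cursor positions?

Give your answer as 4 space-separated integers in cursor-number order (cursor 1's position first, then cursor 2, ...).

After op 1 (insert('y')): buffer="nyemymy" (len 7), cursors c1@2 c2@5 c3@7, authorship .1..2.3
After op 2 (move_left): buffer="nyemymy" (len 7), cursors c1@1 c2@4 c3@6, authorship .1..2.3
After op 3 (insert('z')): buffer="nzyemzymzy" (len 10), cursors c1@2 c2@6 c3@9, authorship .11..22.33
After op 4 (insert('w')): buffer="nzwyemzwymzwy" (len 13), cursors c1@3 c2@8 c3@12, authorship .111..222.333
After op 5 (add_cursor(7)): buffer="nzwyemzwymzwy" (len 13), cursors c1@3 c4@7 c2@8 c3@12, authorship .111..222.333
After op 6 (insert('p')): buffer="nzwpyemzpwpymzwpy" (len 17), cursors c1@4 c4@9 c2@11 c3@16, authorship .1111..24222.3333
After op 7 (insert('q')): buffer="nzwpqyemzpqwpqymzwpqy" (len 21), cursors c1@5 c4@11 c2@14 c3@20, authorship .11111..2442222.33333
After op 8 (move_left): buffer="nzwpqyemzpqwpqymzwpqy" (len 21), cursors c1@4 c4@10 c2@13 c3@19, authorship .11111..2442222.33333

Answer: 4 13 19 10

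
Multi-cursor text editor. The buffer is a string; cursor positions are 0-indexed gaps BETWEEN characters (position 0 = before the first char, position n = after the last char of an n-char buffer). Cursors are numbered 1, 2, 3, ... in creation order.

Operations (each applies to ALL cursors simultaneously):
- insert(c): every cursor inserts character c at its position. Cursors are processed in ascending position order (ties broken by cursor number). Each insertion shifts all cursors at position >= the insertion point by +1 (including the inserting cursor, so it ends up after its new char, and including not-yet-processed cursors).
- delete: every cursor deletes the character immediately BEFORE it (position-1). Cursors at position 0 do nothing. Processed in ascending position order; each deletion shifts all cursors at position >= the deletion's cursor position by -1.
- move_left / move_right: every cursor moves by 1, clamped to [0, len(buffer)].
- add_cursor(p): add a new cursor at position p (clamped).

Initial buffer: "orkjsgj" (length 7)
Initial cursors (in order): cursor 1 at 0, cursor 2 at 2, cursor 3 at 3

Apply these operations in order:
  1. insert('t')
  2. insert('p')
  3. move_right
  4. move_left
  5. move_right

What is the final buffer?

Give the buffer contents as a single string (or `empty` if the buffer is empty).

After op 1 (insert('t')): buffer="tortktjsgj" (len 10), cursors c1@1 c2@4 c3@6, authorship 1..2.3....
After op 2 (insert('p')): buffer="tportpktpjsgj" (len 13), cursors c1@2 c2@6 c3@9, authorship 11..22.33....
After op 3 (move_right): buffer="tportpktpjsgj" (len 13), cursors c1@3 c2@7 c3@10, authorship 11..22.33....
After op 4 (move_left): buffer="tportpktpjsgj" (len 13), cursors c1@2 c2@6 c3@9, authorship 11..22.33....
After op 5 (move_right): buffer="tportpktpjsgj" (len 13), cursors c1@3 c2@7 c3@10, authorship 11..22.33....

Answer: tportpktpjsgj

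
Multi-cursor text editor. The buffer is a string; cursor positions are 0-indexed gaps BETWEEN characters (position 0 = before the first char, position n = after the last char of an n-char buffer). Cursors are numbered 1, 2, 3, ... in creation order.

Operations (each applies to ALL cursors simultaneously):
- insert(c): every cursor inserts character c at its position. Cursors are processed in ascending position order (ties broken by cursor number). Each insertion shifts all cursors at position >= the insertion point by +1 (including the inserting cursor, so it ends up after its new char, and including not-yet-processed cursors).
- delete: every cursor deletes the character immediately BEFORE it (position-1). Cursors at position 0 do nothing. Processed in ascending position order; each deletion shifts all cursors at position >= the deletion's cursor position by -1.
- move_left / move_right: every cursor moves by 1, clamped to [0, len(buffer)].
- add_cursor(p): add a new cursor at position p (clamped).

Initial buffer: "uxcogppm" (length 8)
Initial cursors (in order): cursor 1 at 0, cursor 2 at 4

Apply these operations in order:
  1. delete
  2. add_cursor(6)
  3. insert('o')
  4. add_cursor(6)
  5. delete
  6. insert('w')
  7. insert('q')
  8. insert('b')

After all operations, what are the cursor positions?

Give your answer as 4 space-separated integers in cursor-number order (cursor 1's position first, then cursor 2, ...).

Answer: 3 12 17 12

Derivation:
After op 1 (delete): buffer="uxcgppm" (len 7), cursors c1@0 c2@3, authorship .......
After op 2 (add_cursor(6)): buffer="uxcgppm" (len 7), cursors c1@0 c2@3 c3@6, authorship .......
After op 3 (insert('o')): buffer="ouxcogppom" (len 10), cursors c1@1 c2@5 c3@9, authorship 1...2...3.
After op 4 (add_cursor(6)): buffer="ouxcogppom" (len 10), cursors c1@1 c2@5 c4@6 c3@9, authorship 1...2...3.
After op 5 (delete): buffer="uxcppm" (len 6), cursors c1@0 c2@3 c4@3 c3@5, authorship ......
After op 6 (insert('w')): buffer="wuxcwwppwm" (len 10), cursors c1@1 c2@6 c4@6 c3@9, authorship 1...24..3.
After op 7 (insert('q')): buffer="wquxcwwqqppwqm" (len 14), cursors c1@2 c2@9 c4@9 c3@13, authorship 11...2424..33.
After op 8 (insert('b')): buffer="wqbuxcwwqqbbppwqbm" (len 18), cursors c1@3 c2@12 c4@12 c3@17, authorship 111...242424..333.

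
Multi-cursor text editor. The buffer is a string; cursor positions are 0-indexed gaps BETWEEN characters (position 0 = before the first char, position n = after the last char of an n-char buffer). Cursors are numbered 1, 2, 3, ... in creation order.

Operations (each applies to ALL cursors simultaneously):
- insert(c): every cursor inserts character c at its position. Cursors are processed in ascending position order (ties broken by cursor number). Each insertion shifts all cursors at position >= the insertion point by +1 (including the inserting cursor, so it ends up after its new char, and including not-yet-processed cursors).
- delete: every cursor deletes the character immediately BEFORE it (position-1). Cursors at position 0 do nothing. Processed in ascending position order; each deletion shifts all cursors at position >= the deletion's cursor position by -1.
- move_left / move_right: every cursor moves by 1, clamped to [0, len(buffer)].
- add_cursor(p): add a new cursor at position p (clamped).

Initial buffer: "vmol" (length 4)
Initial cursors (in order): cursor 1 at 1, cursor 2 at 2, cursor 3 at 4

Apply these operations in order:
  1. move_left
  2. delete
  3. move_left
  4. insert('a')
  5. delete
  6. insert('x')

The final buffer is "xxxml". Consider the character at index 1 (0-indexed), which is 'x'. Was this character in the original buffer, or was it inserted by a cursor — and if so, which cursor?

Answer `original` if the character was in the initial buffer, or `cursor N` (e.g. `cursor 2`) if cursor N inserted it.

Answer: cursor 2

Derivation:
After op 1 (move_left): buffer="vmol" (len 4), cursors c1@0 c2@1 c3@3, authorship ....
After op 2 (delete): buffer="ml" (len 2), cursors c1@0 c2@0 c3@1, authorship ..
After op 3 (move_left): buffer="ml" (len 2), cursors c1@0 c2@0 c3@0, authorship ..
After op 4 (insert('a')): buffer="aaaml" (len 5), cursors c1@3 c2@3 c3@3, authorship 123..
After op 5 (delete): buffer="ml" (len 2), cursors c1@0 c2@0 c3@0, authorship ..
After op 6 (insert('x')): buffer="xxxml" (len 5), cursors c1@3 c2@3 c3@3, authorship 123..
Authorship (.=original, N=cursor N): 1 2 3 . .
Index 1: author = 2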